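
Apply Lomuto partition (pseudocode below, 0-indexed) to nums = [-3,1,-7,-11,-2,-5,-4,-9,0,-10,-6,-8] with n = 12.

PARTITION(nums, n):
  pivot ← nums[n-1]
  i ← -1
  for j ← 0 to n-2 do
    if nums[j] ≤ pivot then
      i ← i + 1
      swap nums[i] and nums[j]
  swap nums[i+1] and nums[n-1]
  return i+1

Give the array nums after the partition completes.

[-11,-9,-10,-8,-2,-5,-4,1,0,-7,-6,-3]

pivot = nums[11] = -8; i = -1
j=0: nums[0]=-3 > -8 → no swap
j=1: nums[1]=1 > -8 → no swap
j=2: nums[2]=-7 > -8 → no swap
j=3: nums[3]=-11 ≤ -8 → i=0, swap nums[0],nums[3] → [-11,1,-7,-3,-2,-5,-4,-9,0,-10,-6,-8]
j=4: nums[4]=-2 > -8 → no swap
j=5: nums[5]=-5 > -8 → no swap
j=6: nums[6]=-4 > -8 → no swap
j=7: nums[7]=-9 ≤ -8 → i=1, swap nums[1],nums[7] → [-11,-9,-7,-3,-2,-5,-4,1,0,-10,-6,-8]
j=8: nums[8]=0 > -8 → no swap
j=9: nums[9]=-10 ≤ -8 → i=2, swap nums[2],nums[9] → [-11,-9,-10,-3,-2,-5,-4,1,0,-7,-6,-8]
j=10: nums[10]=-6 > -8 → no swap
final swap nums[3],nums[11] → [-11,-9,-10,-8,-2,-5,-4,1,0,-7,-6,-3]; return 3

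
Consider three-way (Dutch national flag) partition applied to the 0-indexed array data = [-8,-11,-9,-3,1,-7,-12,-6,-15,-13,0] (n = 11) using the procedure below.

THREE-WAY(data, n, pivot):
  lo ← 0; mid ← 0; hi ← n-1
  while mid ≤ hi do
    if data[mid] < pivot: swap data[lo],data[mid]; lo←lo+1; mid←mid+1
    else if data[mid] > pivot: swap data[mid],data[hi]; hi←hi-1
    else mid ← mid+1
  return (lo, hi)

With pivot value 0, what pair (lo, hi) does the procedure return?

(9, 9)

lo=0 mid=0 hi=10
-8<0: swap(0,0), lo=1 mid=1 ⇒ [-8,-11,-9,-3,1,-7,-12,-6,-15,-13,0]
-11<0: swap(1,1), lo=2 mid=2 ⇒ [-8,-11,-9,-3,1,-7,-12,-6,-15,-13,0]
-9<0: swap(2,2), lo=3 mid=3 ⇒ [-8,-11,-9,-3,1,-7,-12,-6,-15,-13,0]
-3<0: swap(3,3), lo=4 mid=4 ⇒ [-8,-11,-9,-3,1,-7,-12,-6,-15,-13,0]
1>0: swap(4,10), hi=9 ⇒ [-8,-11,-9,-3,0,-7,-12,-6,-15,-13,1]
0=0: mid=5
-7<0: swap(4,5), lo=5 mid=6 ⇒ [-8,-11,-9,-3,-7,0,-12,-6,-15,-13,1]
-12<0: swap(5,6), lo=6 mid=7 ⇒ [-8,-11,-9,-3,-7,-12,0,-6,-15,-13,1]
-6<0: swap(6,7), lo=7 mid=8 ⇒ [-8,-11,-9,-3,-7,-12,-6,0,-15,-13,1]
-15<0: swap(7,8), lo=8 mid=9 ⇒ [-8,-11,-9,-3,-7,-12,-6,-15,0,-13,1]
-13<0: swap(8,9), lo=9 mid=10 ⇒ [-8,-11,-9,-3,-7,-12,-6,-15,-13,0,1]
done. lo=9 hi=9; data=[-8,-11,-9,-3,-7,-12,-6,-15,-13,0,1]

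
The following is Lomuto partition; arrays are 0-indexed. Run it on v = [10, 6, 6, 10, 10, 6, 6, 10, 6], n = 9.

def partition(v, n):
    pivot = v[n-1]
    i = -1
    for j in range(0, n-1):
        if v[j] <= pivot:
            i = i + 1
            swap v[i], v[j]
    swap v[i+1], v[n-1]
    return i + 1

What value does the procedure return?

pivot=6, i=-1
j=0: 10>6, skip
j=1: 6≤6, i=0, swap(0,1) ⇒ [6, 10, 6, 10, 10, 6, 6, 10, 6]
j=2: 6≤6, i=1, swap(1,2) ⇒ [6, 6, 10, 10, 10, 6, 6, 10, 6]
j=3: 10>6, skip
j=4: 10>6, skip
j=5: 6≤6, i=2, swap(2,5) ⇒ [6, 6, 6, 10, 10, 10, 6, 10, 6]
j=6: 6≤6, i=3, swap(3,6) ⇒ [6, 6, 6, 6, 10, 10, 10, 10, 6]
j=7: 10>6, skip
swap(4,8) ⇒ [6, 6, 6, 6, 6, 10, 10, 10, 10]; return 4

4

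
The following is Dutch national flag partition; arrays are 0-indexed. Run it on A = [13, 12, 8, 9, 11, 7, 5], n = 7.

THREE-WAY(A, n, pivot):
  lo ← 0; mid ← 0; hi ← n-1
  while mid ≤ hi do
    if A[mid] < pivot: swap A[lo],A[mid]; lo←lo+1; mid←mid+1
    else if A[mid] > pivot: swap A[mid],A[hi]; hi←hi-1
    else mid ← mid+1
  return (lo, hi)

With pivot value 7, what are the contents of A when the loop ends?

[5, 7, 9, 11, 8, 12, 13]

pivot = 7; lo=0, mid=0, hi=6
A[mid]=13>7: swap A[0],A[6]; hi=5 → [5, 12, 8, 9, 11, 7, 13]
A[mid]=5<7: swap A[0],A[0]; lo=1,mid=1 → [5, 12, 8, 9, 11, 7, 13]
A[mid]=12>7: swap A[1],A[5]; hi=4 → [5, 7, 8, 9, 11, 12, 13]
A[mid]=7=7: mid=2
A[mid]=8>7: swap A[2],A[4]; hi=3 → [5, 7, 11, 9, 8, 12, 13]
A[mid]=11>7: swap A[2],A[3]; hi=2 → [5, 7, 9, 11, 8, 12, 13]
A[mid]=9>7: swap A[2],A[2]; hi=1 → [5, 7, 9, 11, 8, 12, 13]
end: lo=1, hi=1; A = [5, 7, 9, 11, 8, 12, 13]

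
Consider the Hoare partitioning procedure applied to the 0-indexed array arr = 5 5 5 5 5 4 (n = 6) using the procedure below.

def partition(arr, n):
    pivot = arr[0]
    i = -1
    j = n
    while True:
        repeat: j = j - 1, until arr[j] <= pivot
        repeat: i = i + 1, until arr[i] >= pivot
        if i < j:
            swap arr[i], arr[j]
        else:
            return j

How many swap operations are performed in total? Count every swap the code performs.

3

pivot = arr[0] = 5; i = -1, j = 6
j→5 (arr[5]=4≤5), i→0 (arr[0]=5≥5); i<j, swap → 4 5 5 5 5 5
j→4 (arr[4]=5≤5), i→1 (arr[1]=5≥5); i<j, swap → 4 5 5 5 5 5
j→3 (arr[3]=5≤5), i→2 (arr[2]=5≥5); i<j, swap → 4 5 5 5 5 5
j→2, i→3; i≥j, return j=2. arr = 4 5 5 5 5 5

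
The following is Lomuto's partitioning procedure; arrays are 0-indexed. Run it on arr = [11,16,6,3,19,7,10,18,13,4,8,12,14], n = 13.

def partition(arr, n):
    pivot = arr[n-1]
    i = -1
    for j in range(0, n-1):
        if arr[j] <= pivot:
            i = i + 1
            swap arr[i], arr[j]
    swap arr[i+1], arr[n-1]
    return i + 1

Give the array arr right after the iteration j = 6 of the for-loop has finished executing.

[11,6,3,7,10,16,19,18,13,4,8,12,14]

pivot=14, i=-1
j=0: 11≤14, i=0, swap(0,0) ⇒ [11,16,6,3,19,7,10,18,13,4,8,12,14]
j=1: 16>14, skip
j=2: 6≤14, i=1, swap(1,2) ⇒ [11,6,16,3,19,7,10,18,13,4,8,12,14]
j=3: 3≤14, i=2, swap(2,3) ⇒ [11,6,3,16,19,7,10,18,13,4,8,12,14]
j=4: 19>14, skip
j=5: 7≤14, i=3, swap(3,5) ⇒ [11,6,3,7,19,16,10,18,13,4,8,12,14]
j=6: 10≤14, i=4, swap(4,6) ⇒ [11,6,3,7,10,16,19,18,13,4,8,12,14]
(after j=6) arr = [11,6,3,7,10,16,19,18,13,4,8,12,14]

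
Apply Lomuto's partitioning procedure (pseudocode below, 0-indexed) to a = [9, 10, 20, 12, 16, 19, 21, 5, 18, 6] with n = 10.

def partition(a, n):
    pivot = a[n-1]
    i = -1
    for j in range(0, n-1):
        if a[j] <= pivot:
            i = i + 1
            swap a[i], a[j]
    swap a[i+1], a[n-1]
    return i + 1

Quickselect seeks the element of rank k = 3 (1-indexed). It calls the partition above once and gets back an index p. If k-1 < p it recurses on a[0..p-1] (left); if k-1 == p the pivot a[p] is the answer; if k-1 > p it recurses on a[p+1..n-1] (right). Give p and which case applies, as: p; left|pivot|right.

1; right

pivot=6, i=-1
j=0: 9>6, skip
j=1: 10>6, skip
j=2: 20>6, skip
j=3: 12>6, skip
j=4: 16>6, skip
j=5: 19>6, skip
j=6: 21>6, skip
j=7: 5≤6, i=0, swap(0,7) ⇒ [5, 10, 20, 12, 16, 19, 21, 9, 18, 6]
j=8: 18>6, skip
swap(1,9) ⇒ [5, 6, 20, 12, 16, 19, 21, 9, 18, 10]; return 1
p = 1; k-1 = 2 > 1 ⇒ right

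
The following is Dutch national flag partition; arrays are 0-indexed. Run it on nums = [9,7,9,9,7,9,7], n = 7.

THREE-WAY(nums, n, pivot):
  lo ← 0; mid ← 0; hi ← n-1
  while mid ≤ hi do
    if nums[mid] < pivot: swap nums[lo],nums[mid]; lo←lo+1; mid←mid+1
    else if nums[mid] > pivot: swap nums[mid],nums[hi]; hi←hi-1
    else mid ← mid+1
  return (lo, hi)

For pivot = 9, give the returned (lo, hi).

lo=0 mid=0 hi=6
9=9: mid=1
7<9: swap(0,1), lo=1 mid=2 ⇒ [7,9,9,9,7,9,7]
9=9: mid=3
9=9: mid=4
7<9: swap(1,4), lo=2 mid=5 ⇒ [7,7,9,9,9,9,7]
9=9: mid=6
7<9: swap(2,6), lo=3 mid=7 ⇒ [7,7,7,9,9,9,9]
done. lo=3 hi=6; nums=[7,7,7,9,9,9,9]

(3, 6)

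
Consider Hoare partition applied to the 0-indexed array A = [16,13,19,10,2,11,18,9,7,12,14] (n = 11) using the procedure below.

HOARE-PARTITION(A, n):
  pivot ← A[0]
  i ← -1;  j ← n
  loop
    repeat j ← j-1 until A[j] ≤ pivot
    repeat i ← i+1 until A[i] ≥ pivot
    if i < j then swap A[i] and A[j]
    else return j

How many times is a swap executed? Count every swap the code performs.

pivot = A[0] = 16; i = -1, j = 11
j→10 (A[10]=14≤16), i→0 (A[0]=16≥16); i<j, swap → [14,13,19,10,2,11,18,9,7,12,16]
j→9 (A[9]=12≤16), i→2 (A[2]=19≥16); i<j, swap → [14,13,12,10,2,11,18,9,7,19,16]
j→8 (A[8]=7≤16), i→6 (A[6]=18≥16); i<j, swap → [14,13,12,10,2,11,7,9,18,19,16]
j→7, i→8; i≥j, return j=7. A = [14,13,12,10,2,11,7,9,18,19,16]

3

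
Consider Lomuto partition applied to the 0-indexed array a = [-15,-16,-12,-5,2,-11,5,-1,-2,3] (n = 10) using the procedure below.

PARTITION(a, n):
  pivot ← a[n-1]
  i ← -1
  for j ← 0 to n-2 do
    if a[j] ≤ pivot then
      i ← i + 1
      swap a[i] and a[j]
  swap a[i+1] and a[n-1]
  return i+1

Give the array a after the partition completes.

[-15,-16,-12,-5,2,-11,-1,-2,3,5]

pivot=3, i=-1
j=0: -15≤3, i=0, swap(0,0) ⇒ [-15,-16,-12,-5,2,-11,5,-1,-2,3]
j=1: -16≤3, i=1, swap(1,1) ⇒ [-15,-16,-12,-5,2,-11,5,-1,-2,3]
j=2: -12≤3, i=2, swap(2,2) ⇒ [-15,-16,-12,-5,2,-11,5,-1,-2,3]
j=3: -5≤3, i=3, swap(3,3) ⇒ [-15,-16,-12,-5,2,-11,5,-1,-2,3]
j=4: 2≤3, i=4, swap(4,4) ⇒ [-15,-16,-12,-5,2,-11,5,-1,-2,3]
j=5: -11≤3, i=5, swap(5,5) ⇒ [-15,-16,-12,-5,2,-11,5,-1,-2,3]
j=6: 5>3, skip
j=7: -1≤3, i=6, swap(6,7) ⇒ [-15,-16,-12,-5,2,-11,-1,5,-2,3]
j=8: -2≤3, i=7, swap(7,8) ⇒ [-15,-16,-12,-5,2,-11,-1,-2,5,3]
swap(8,9) ⇒ [-15,-16,-12,-5,2,-11,-1,-2,3,5]; return 8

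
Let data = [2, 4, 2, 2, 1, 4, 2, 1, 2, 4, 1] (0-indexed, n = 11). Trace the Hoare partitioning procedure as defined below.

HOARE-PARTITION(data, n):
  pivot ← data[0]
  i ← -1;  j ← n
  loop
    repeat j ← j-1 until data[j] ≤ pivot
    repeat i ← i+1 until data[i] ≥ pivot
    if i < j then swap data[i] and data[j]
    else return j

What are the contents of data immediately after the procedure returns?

[1, 2, 1, 2, 1, 4, 2, 2, 4, 4, 2]

pivot=2
j stops at 10 (1), i stops at 0 (2); swap ⇒ [1, 4, 2, 2, 1, 4, 2, 1, 2, 4, 2]
j stops at 8 (2), i stops at 1 (4); swap ⇒ [1, 2, 2, 2, 1, 4, 2, 1, 4, 4, 2]
j stops at 7 (1), i stops at 2 (2); swap ⇒ [1, 2, 1, 2, 1, 4, 2, 2, 4, 4, 2]
j stops at 6 (2), i stops at 3 (2); swap ⇒ [1, 2, 1, 2, 1, 4, 2, 2, 4, 4, 2]
j stops at 4, i stops at 5; i≥j ⇒ return 4. data=[1, 2, 1, 2, 1, 4, 2, 2, 4, 4, 2]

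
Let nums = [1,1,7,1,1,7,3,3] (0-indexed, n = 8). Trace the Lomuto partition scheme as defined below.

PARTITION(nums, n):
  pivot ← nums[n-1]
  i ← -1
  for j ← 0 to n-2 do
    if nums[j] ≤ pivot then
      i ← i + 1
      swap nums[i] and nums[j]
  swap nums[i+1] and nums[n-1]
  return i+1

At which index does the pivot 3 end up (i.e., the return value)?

5

pivot = nums[7] = 3; i = -1
j=0: nums[0]=1 ≤ 3 → i=0, swap nums[0],nums[0] (no change) → [1,1,7,1,1,7,3,3]
j=1: nums[1]=1 ≤ 3 → i=1, swap nums[1],nums[1] (no change) → [1,1,7,1,1,7,3,3]
j=2: nums[2]=7 > 3 → no swap
j=3: nums[3]=1 ≤ 3 → i=2, swap nums[2],nums[3] → [1,1,1,7,1,7,3,3]
j=4: nums[4]=1 ≤ 3 → i=3, swap nums[3],nums[4] → [1,1,1,1,7,7,3,3]
j=5: nums[5]=7 > 3 → no swap
j=6: nums[6]=3 ≤ 3 → i=4, swap nums[4],nums[6] → [1,1,1,1,3,7,7,3]
final swap nums[5],nums[7] → [1,1,1,1,3,3,7,7]; return 5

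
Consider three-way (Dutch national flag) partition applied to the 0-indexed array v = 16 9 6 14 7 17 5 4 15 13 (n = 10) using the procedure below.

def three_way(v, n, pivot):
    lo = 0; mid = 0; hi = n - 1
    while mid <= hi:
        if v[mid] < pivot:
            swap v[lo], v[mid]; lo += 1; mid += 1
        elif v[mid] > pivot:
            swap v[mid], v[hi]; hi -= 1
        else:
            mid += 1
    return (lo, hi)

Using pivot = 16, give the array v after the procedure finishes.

pivot = 16; lo=0, mid=0, hi=9
v[mid]=16=16: mid=1
v[mid]=9<16: swap v[0],v[1]; lo=1,mid=2 → 9 16 6 14 7 17 5 4 15 13
v[mid]=6<16: swap v[1],v[2]; lo=2,mid=3 → 9 6 16 14 7 17 5 4 15 13
v[mid]=14<16: swap v[2],v[3]; lo=3,mid=4 → 9 6 14 16 7 17 5 4 15 13
v[mid]=7<16: swap v[3],v[4]; lo=4,mid=5 → 9 6 14 7 16 17 5 4 15 13
v[mid]=17>16: swap v[5],v[9]; hi=8 → 9 6 14 7 16 13 5 4 15 17
v[mid]=13<16: swap v[4],v[5]; lo=5,mid=6 → 9 6 14 7 13 16 5 4 15 17
v[mid]=5<16: swap v[5],v[6]; lo=6,mid=7 → 9 6 14 7 13 5 16 4 15 17
v[mid]=4<16: swap v[6],v[7]; lo=7,mid=8 → 9 6 14 7 13 5 4 16 15 17
v[mid]=15<16: swap v[7],v[8]; lo=8,mid=9 → 9 6 14 7 13 5 4 15 16 17
end: lo=8, hi=8; v = 9 6 14 7 13 5 4 15 16 17

9 6 14 7 13 5 4 15 16 17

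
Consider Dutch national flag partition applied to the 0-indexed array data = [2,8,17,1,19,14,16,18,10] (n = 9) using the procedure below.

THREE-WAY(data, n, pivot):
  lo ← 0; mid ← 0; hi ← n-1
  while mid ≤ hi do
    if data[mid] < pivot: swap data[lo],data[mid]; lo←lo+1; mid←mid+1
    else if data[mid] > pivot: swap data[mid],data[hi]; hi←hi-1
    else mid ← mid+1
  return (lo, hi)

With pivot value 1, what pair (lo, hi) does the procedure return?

(0, 0)

pivot = 1; lo=0, mid=0, hi=8
data[mid]=2>1: swap data[0],data[8]; hi=7 → [10,8,17,1,19,14,16,18,2]
data[mid]=10>1: swap data[0],data[7]; hi=6 → [18,8,17,1,19,14,16,10,2]
data[mid]=18>1: swap data[0],data[6]; hi=5 → [16,8,17,1,19,14,18,10,2]
data[mid]=16>1: swap data[0],data[5]; hi=4 → [14,8,17,1,19,16,18,10,2]
data[mid]=14>1: swap data[0],data[4]; hi=3 → [19,8,17,1,14,16,18,10,2]
data[mid]=19>1: swap data[0],data[3]; hi=2 → [1,8,17,19,14,16,18,10,2]
data[mid]=1=1: mid=1
data[mid]=8>1: swap data[1],data[2]; hi=1 → [1,17,8,19,14,16,18,10,2]
data[mid]=17>1: swap data[1],data[1]; hi=0 → [1,17,8,19,14,16,18,10,2]
end: lo=0, hi=0; data = [1,17,8,19,14,16,18,10,2]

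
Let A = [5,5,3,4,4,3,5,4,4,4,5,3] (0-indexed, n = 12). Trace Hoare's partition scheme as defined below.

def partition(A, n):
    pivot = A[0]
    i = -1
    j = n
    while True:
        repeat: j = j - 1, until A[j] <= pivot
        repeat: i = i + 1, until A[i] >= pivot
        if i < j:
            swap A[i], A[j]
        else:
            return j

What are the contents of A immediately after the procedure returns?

[3,5,3,4,4,3,4,4,4,5,5,5]

pivot = A[0] = 5; i = -1, j = 12
j→11 (A[11]=3≤5), i→0 (A[0]=5≥5); i<j, swap → [3,5,3,4,4,3,5,4,4,4,5,5]
j→10 (A[10]=5≤5), i→1 (A[1]=5≥5); i<j, swap → [3,5,3,4,4,3,5,4,4,4,5,5]
j→9 (A[9]=4≤5), i→6 (A[6]=5≥5); i<j, swap → [3,5,3,4,4,3,4,4,4,5,5,5]
j→8, i→9; i≥j, return j=8. A = [3,5,3,4,4,3,4,4,4,5,5,5]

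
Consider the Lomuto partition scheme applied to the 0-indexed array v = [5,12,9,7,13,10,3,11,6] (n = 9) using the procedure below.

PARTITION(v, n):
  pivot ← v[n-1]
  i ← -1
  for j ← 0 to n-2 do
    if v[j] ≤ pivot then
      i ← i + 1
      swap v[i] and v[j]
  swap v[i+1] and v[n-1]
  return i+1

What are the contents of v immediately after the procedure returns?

[5,3,6,7,13,10,12,11,9]

pivot=6, i=-1
j=0: 5≤6, i=0, swap(0,0) ⇒ [5,12,9,7,13,10,3,11,6]
j=1: 12>6, skip
j=2: 9>6, skip
j=3: 7>6, skip
j=4: 13>6, skip
j=5: 10>6, skip
j=6: 3≤6, i=1, swap(1,6) ⇒ [5,3,9,7,13,10,12,11,6]
j=7: 11>6, skip
swap(2,8) ⇒ [5,3,6,7,13,10,12,11,9]; return 2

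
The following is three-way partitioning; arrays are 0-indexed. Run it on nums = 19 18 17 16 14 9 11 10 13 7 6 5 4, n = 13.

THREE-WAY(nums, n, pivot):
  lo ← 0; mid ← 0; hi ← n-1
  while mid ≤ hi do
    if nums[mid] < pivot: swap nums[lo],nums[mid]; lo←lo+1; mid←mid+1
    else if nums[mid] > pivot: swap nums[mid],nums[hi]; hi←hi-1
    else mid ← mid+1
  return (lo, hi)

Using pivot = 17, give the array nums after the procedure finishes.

4 5 16 14 9 11 10 13 7 6 17 18 19

lo=0 mid=0 hi=12
19>17: swap(0,12), hi=11 ⇒ 4 18 17 16 14 9 11 10 13 7 6 5 19
4<17: swap(0,0), lo=1 mid=1 ⇒ 4 18 17 16 14 9 11 10 13 7 6 5 19
18>17: swap(1,11), hi=10 ⇒ 4 5 17 16 14 9 11 10 13 7 6 18 19
5<17: swap(1,1), lo=2 mid=2 ⇒ 4 5 17 16 14 9 11 10 13 7 6 18 19
17=17: mid=3
16<17: swap(2,3), lo=3 mid=4 ⇒ 4 5 16 17 14 9 11 10 13 7 6 18 19
14<17: swap(3,4), lo=4 mid=5 ⇒ 4 5 16 14 17 9 11 10 13 7 6 18 19
9<17: swap(4,5), lo=5 mid=6 ⇒ 4 5 16 14 9 17 11 10 13 7 6 18 19
11<17: swap(5,6), lo=6 mid=7 ⇒ 4 5 16 14 9 11 17 10 13 7 6 18 19
10<17: swap(6,7), lo=7 mid=8 ⇒ 4 5 16 14 9 11 10 17 13 7 6 18 19
13<17: swap(7,8), lo=8 mid=9 ⇒ 4 5 16 14 9 11 10 13 17 7 6 18 19
7<17: swap(8,9), lo=9 mid=10 ⇒ 4 5 16 14 9 11 10 13 7 17 6 18 19
6<17: swap(9,10), lo=10 mid=11 ⇒ 4 5 16 14 9 11 10 13 7 6 17 18 19
done. lo=10 hi=10; nums=4 5 16 14 9 11 10 13 7 6 17 18 19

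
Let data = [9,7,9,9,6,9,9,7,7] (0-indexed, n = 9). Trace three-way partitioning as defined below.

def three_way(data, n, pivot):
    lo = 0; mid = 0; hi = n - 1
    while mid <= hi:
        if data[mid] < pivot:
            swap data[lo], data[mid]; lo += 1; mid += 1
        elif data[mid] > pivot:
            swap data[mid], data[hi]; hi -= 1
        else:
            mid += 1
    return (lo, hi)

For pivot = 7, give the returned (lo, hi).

lo=0 mid=0 hi=8
9>7: swap(0,8), hi=7 ⇒ [7,7,9,9,6,9,9,7,9]
7=7: mid=1
7=7: mid=2
9>7: swap(2,7), hi=6 ⇒ [7,7,7,9,6,9,9,9,9]
7=7: mid=3
9>7: swap(3,6), hi=5 ⇒ [7,7,7,9,6,9,9,9,9]
9>7: swap(3,5), hi=4 ⇒ [7,7,7,9,6,9,9,9,9]
9>7: swap(3,4), hi=3 ⇒ [7,7,7,6,9,9,9,9,9]
6<7: swap(0,3), lo=1 mid=4 ⇒ [6,7,7,7,9,9,9,9,9]
done. lo=1 hi=3; data=[6,7,7,7,9,9,9,9,9]

(1, 3)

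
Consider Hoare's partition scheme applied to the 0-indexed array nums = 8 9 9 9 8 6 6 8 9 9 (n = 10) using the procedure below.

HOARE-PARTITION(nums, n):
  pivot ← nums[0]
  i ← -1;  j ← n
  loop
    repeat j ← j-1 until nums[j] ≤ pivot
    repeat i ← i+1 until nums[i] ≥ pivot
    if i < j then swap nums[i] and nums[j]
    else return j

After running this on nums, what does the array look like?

pivot = nums[0] = 8; i = -1, j = 10
j→7 (nums[7]=8≤8), i→0 (nums[0]=8≥8); i<j, swap → 8 9 9 9 8 6 6 8 9 9
j→6 (nums[6]=6≤8), i→1 (nums[1]=9≥8); i<j, swap → 8 6 9 9 8 6 9 8 9 9
j→5 (nums[5]=6≤8), i→2 (nums[2]=9≥8); i<j, swap → 8 6 6 9 8 9 9 8 9 9
j→4 (nums[4]=8≤8), i→3 (nums[3]=9≥8); i<j, swap → 8 6 6 8 9 9 9 8 9 9
j→3, i→4; i≥j, return j=3. nums = 8 6 6 8 9 9 9 8 9 9

8 6 6 8 9 9 9 8 9 9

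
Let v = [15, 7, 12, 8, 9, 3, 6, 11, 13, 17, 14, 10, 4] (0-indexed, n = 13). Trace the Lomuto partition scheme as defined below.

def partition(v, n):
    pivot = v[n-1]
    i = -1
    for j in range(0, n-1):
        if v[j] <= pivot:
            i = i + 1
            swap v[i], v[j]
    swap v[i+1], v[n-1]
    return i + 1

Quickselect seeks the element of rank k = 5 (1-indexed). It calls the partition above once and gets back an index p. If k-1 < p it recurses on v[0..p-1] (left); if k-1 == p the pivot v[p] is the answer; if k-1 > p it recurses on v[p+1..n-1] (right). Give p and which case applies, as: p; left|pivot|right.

1; right

pivot=4, i=-1
j=0: 15>4, skip
j=1: 7>4, skip
j=2: 12>4, skip
j=3: 8>4, skip
j=4: 9>4, skip
j=5: 3≤4, i=0, swap(0,5) ⇒ [3, 7, 12, 8, 9, 15, 6, 11, 13, 17, 14, 10, 4]
j=6: 6>4, skip
j=7: 11>4, skip
j=8: 13>4, skip
j=9: 17>4, skip
j=10: 14>4, skip
j=11: 10>4, skip
swap(1,12) ⇒ [3, 4, 12, 8, 9, 15, 6, 11, 13, 17, 14, 10, 7]; return 1
p = 1; k-1 = 4 > 1 ⇒ right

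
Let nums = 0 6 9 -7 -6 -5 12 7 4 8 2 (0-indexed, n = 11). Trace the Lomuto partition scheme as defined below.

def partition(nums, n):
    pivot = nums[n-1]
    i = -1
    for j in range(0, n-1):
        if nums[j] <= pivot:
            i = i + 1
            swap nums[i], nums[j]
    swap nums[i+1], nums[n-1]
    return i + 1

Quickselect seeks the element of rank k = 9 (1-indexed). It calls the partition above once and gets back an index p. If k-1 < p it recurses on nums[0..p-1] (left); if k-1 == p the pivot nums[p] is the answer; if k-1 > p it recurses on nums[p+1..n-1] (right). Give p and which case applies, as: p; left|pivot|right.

4; right

pivot = nums[10] = 2; i = -1
j=0: nums[0]=0 ≤ 2 → i=0, swap nums[0],nums[0] (no change) → 0 6 9 -7 -6 -5 12 7 4 8 2
j=1: nums[1]=6 > 2 → no swap
j=2: nums[2]=9 > 2 → no swap
j=3: nums[3]=-7 ≤ 2 → i=1, swap nums[1],nums[3] → 0 -7 9 6 -6 -5 12 7 4 8 2
j=4: nums[4]=-6 ≤ 2 → i=2, swap nums[2],nums[4] → 0 -7 -6 6 9 -5 12 7 4 8 2
j=5: nums[5]=-5 ≤ 2 → i=3, swap nums[3],nums[5] → 0 -7 -6 -5 9 6 12 7 4 8 2
j=6: nums[6]=12 > 2 → no swap
j=7: nums[7]=7 > 2 → no swap
j=8: nums[8]=4 > 2 → no swap
j=9: nums[9]=8 > 2 → no swap
final swap nums[4],nums[10] → 0 -7 -6 -5 2 6 12 7 4 8 9; return 4
p = 4; k-1 = 8 > 4 ⇒ right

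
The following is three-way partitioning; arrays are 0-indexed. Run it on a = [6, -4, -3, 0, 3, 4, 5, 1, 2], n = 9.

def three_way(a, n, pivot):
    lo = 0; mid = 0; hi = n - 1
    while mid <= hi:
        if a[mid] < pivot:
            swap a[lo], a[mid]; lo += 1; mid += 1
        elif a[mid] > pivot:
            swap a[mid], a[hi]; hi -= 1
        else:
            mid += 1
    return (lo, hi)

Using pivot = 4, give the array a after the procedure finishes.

[2, -4, -3, 0, 3, 1, 4, 5, 6]

lo=0 mid=0 hi=8
6>4: swap(0,8), hi=7 ⇒ [2, -4, -3, 0, 3, 4, 5, 1, 6]
2<4: swap(0,0), lo=1 mid=1 ⇒ [2, -4, -3, 0, 3, 4, 5, 1, 6]
-4<4: swap(1,1), lo=2 mid=2 ⇒ [2, -4, -3, 0, 3, 4, 5, 1, 6]
-3<4: swap(2,2), lo=3 mid=3 ⇒ [2, -4, -3, 0, 3, 4, 5, 1, 6]
0<4: swap(3,3), lo=4 mid=4 ⇒ [2, -4, -3, 0, 3, 4, 5, 1, 6]
3<4: swap(4,4), lo=5 mid=5 ⇒ [2, -4, -3, 0, 3, 4, 5, 1, 6]
4=4: mid=6
5>4: swap(6,7), hi=6 ⇒ [2, -4, -3, 0, 3, 4, 1, 5, 6]
1<4: swap(5,6), lo=6 mid=7 ⇒ [2, -4, -3, 0, 3, 1, 4, 5, 6]
done. lo=6 hi=6; a=[2, -4, -3, 0, 3, 1, 4, 5, 6]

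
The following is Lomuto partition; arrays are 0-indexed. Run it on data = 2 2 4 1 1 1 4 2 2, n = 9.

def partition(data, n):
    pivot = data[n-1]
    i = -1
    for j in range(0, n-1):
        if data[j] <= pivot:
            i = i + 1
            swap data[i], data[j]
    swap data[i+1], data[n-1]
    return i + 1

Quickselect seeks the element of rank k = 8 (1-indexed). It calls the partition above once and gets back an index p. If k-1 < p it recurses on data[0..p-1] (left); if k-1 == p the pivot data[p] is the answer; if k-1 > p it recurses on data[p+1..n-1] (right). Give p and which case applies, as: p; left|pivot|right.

pivot = data[8] = 2; i = -1
j=0: data[0]=2 ≤ 2 → i=0, swap data[0],data[0] (no change) → 2 2 4 1 1 1 4 2 2
j=1: data[1]=2 ≤ 2 → i=1, swap data[1],data[1] (no change) → 2 2 4 1 1 1 4 2 2
j=2: data[2]=4 > 2 → no swap
j=3: data[3]=1 ≤ 2 → i=2, swap data[2],data[3] → 2 2 1 4 1 1 4 2 2
j=4: data[4]=1 ≤ 2 → i=3, swap data[3],data[4] → 2 2 1 1 4 1 4 2 2
j=5: data[5]=1 ≤ 2 → i=4, swap data[4],data[5] → 2 2 1 1 1 4 4 2 2
j=6: data[6]=4 > 2 → no swap
j=7: data[7]=2 ≤ 2 → i=5, swap data[5],data[7] → 2 2 1 1 1 2 4 4 2
final swap data[6],data[8] → 2 2 1 1 1 2 2 4 4; return 6
p = 6; k-1 = 7 > 6 ⇒ right

6; right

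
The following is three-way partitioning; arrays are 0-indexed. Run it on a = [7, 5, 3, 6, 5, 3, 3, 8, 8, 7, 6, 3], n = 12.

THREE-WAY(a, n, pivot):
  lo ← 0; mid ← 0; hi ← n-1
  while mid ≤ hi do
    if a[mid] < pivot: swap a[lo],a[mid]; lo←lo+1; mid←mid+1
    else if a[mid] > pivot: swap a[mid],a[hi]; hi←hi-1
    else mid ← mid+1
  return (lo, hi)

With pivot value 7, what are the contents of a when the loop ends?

pivot = 7; lo=0, mid=0, hi=11
a[mid]=7=7: mid=1
a[mid]=5<7: swap a[0],a[1]; lo=1,mid=2 → [5, 7, 3, 6, 5, 3, 3, 8, 8, 7, 6, 3]
a[mid]=3<7: swap a[1],a[2]; lo=2,mid=3 → [5, 3, 7, 6, 5, 3, 3, 8, 8, 7, 6, 3]
a[mid]=6<7: swap a[2],a[3]; lo=3,mid=4 → [5, 3, 6, 7, 5, 3, 3, 8, 8, 7, 6, 3]
a[mid]=5<7: swap a[3],a[4]; lo=4,mid=5 → [5, 3, 6, 5, 7, 3, 3, 8, 8, 7, 6, 3]
a[mid]=3<7: swap a[4],a[5]; lo=5,mid=6 → [5, 3, 6, 5, 3, 7, 3, 8, 8, 7, 6, 3]
a[mid]=3<7: swap a[5],a[6]; lo=6,mid=7 → [5, 3, 6, 5, 3, 3, 7, 8, 8, 7, 6, 3]
a[mid]=8>7: swap a[7],a[11]; hi=10 → [5, 3, 6, 5, 3, 3, 7, 3, 8, 7, 6, 8]
a[mid]=3<7: swap a[6],a[7]; lo=7,mid=8 → [5, 3, 6, 5, 3, 3, 3, 7, 8, 7, 6, 8]
a[mid]=8>7: swap a[8],a[10]; hi=9 → [5, 3, 6, 5, 3, 3, 3, 7, 6, 7, 8, 8]
a[mid]=6<7: swap a[7],a[8]; lo=8,mid=9 → [5, 3, 6, 5, 3, 3, 3, 6, 7, 7, 8, 8]
a[mid]=7=7: mid=10
end: lo=8, hi=9; a = [5, 3, 6, 5, 3, 3, 3, 6, 7, 7, 8, 8]

[5, 3, 6, 5, 3, 3, 3, 6, 7, 7, 8, 8]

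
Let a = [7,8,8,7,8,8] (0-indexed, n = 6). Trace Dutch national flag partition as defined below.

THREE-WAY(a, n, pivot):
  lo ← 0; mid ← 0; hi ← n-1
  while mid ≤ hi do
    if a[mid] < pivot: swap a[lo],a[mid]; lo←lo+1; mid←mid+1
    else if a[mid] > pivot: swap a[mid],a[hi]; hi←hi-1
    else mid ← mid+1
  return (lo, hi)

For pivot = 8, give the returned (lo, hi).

(2, 5)

pivot = 8; lo=0, mid=0, hi=5
a[mid]=7<8: swap a[0],a[0]; lo=1,mid=1 → [7,8,8,7,8,8]
a[mid]=8=8: mid=2
a[mid]=8=8: mid=3
a[mid]=7<8: swap a[1],a[3]; lo=2,mid=4 → [7,7,8,8,8,8]
a[mid]=8=8: mid=5
a[mid]=8=8: mid=6
end: lo=2, hi=5; a = [7,7,8,8,8,8]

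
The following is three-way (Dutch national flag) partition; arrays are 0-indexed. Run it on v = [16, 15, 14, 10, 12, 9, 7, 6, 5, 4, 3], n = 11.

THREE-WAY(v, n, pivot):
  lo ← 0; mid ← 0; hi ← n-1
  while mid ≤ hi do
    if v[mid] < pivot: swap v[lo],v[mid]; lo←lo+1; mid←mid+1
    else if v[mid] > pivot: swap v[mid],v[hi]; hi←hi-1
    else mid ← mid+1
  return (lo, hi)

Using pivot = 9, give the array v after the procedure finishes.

pivot = 9; lo=0, mid=0, hi=10
v[mid]=16>9: swap v[0],v[10]; hi=9 → [3, 15, 14, 10, 12, 9, 7, 6, 5, 4, 16]
v[mid]=3<9: swap v[0],v[0]; lo=1,mid=1 → [3, 15, 14, 10, 12, 9, 7, 6, 5, 4, 16]
v[mid]=15>9: swap v[1],v[9]; hi=8 → [3, 4, 14, 10, 12, 9, 7, 6, 5, 15, 16]
v[mid]=4<9: swap v[1],v[1]; lo=2,mid=2 → [3, 4, 14, 10, 12, 9, 7, 6, 5, 15, 16]
v[mid]=14>9: swap v[2],v[8]; hi=7 → [3, 4, 5, 10, 12, 9, 7, 6, 14, 15, 16]
v[mid]=5<9: swap v[2],v[2]; lo=3,mid=3 → [3, 4, 5, 10, 12, 9, 7, 6, 14, 15, 16]
v[mid]=10>9: swap v[3],v[7]; hi=6 → [3, 4, 5, 6, 12, 9, 7, 10, 14, 15, 16]
v[mid]=6<9: swap v[3],v[3]; lo=4,mid=4 → [3, 4, 5, 6, 12, 9, 7, 10, 14, 15, 16]
v[mid]=12>9: swap v[4],v[6]; hi=5 → [3, 4, 5, 6, 7, 9, 12, 10, 14, 15, 16]
v[mid]=7<9: swap v[4],v[4]; lo=5,mid=5 → [3, 4, 5, 6, 7, 9, 12, 10, 14, 15, 16]
v[mid]=9=9: mid=6
end: lo=5, hi=5; v = [3, 4, 5, 6, 7, 9, 12, 10, 14, 15, 16]

[3, 4, 5, 6, 7, 9, 12, 10, 14, 15, 16]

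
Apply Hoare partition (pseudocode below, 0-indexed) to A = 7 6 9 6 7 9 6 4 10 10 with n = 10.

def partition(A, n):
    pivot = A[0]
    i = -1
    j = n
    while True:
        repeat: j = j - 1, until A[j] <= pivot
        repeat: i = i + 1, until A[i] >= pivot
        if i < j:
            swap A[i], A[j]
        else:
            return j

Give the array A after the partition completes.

4 6 6 6 7 9 9 7 10 10

pivot = A[0] = 7; i = -1, j = 10
j→7 (A[7]=4≤7), i→0 (A[0]=7≥7); i<j, swap → 4 6 9 6 7 9 6 7 10 10
j→6 (A[6]=6≤7), i→2 (A[2]=9≥7); i<j, swap → 4 6 6 6 7 9 9 7 10 10
j→4, i→4; i≥j, return j=4. A = 4 6 6 6 7 9 9 7 10 10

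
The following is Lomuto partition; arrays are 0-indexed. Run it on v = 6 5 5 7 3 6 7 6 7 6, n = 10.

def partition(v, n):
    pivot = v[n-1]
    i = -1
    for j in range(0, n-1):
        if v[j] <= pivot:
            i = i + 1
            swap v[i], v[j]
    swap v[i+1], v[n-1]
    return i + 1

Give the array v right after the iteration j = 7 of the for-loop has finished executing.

pivot=6, i=-1
j=0: 6≤6, i=0, swap(0,0) ⇒ 6 5 5 7 3 6 7 6 7 6
j=1: 5≤6, i=1, swap(1,1) ⇒ 6 5 5 7 3 6 7 6 7 6
j=2: 5≤6, i=2, swap(2,2) ⇒ 6 5 5 7 3 6 7 6 7 6
j=3: 7>6, skip
j=4: 3≤6, i=3, swap(3,4) ⇒ 6 5 5 3 7 6 7 6 7 6
j=5: 6≤6, i=4, swap(4,5) ⇒ 6 5 5 3 6 7 7 6 7 6
j=6: 7>6, skip
j=7: 6≤6, i=5, swap(5,7) ⇒ 6 5 5 3 6 6 7 7 7 6
(after j=7) v = 6 5 5 3 6 6 7 7 7 6

6 5 5 3 6 6 7 7 7 6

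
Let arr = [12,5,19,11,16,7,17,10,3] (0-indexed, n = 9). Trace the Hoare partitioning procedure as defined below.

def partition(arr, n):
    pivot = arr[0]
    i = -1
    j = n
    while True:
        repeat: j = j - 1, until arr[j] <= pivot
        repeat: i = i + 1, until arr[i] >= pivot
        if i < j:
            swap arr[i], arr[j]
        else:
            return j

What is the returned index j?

pivot = arr[0] = 12; i = -1, j = 9
j→8 (arr[8]=3≤12), i→0 (arr[0]=12≥12); i<j, swap → [3,5,19,11,16,7,17,10,12]
j→7 (arr[7]=10≤12), i→2 (arr[2]=19≥12); i<j, swap → [3,5,10,11,16,7,17,19,12]
j→5 (arr[5]=7≤12), i→4 (arr[4]=16≥12); i<j, swap → [3,5,10,11,7,16,17,19,12]
j→4, i→5; i≥j, return j=4. arr = [3,5,10,11,7,16,17,19,12]

4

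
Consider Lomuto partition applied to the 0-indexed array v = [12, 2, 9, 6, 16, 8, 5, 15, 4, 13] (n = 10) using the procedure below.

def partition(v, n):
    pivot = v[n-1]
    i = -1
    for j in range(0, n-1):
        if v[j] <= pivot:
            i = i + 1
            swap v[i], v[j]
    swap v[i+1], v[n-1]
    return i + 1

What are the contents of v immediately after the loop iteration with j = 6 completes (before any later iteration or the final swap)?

pivot=13, i=-1
j=0: 12≤13, i=0, swap(0,0) ⇒ [12, 2, 9, 6, 16, 8, 5, 15, 4, 13]
j=1: 2≤13, i=1, swap(1,1) ⇒ [12, 2, 9, 6, 16, 8, 5, 15, 4, 13]
j=2: 9≤13, i=2, swap(2,2) ⇒ [12, 2, 9, 6, 16, 8, 5, 15, 4, 13]
j=3: 6≤13, i=3, swap(3,3) ⇒ [12, 2, 9, 6, 16, 8, 5, 15, 4, 13]
j=4: 16>13, skip
j=5: 8≤13, i=4, swap(4,5) ⇒ [12, 2, 9, 6, 8, 16, 5, 15, 4, 13]
j=6: 5≤13, i=5, swap(5,6) ⇒ [12, 2, 9, 6, 8, 5, 16, 15, 4, 13]
(after j=6) v = [12, 2, 9, 6, 8, 5, 16, 15, 4, 13]

[12, 2, 9, 6, 8, 5, 16, 15, 4, 13]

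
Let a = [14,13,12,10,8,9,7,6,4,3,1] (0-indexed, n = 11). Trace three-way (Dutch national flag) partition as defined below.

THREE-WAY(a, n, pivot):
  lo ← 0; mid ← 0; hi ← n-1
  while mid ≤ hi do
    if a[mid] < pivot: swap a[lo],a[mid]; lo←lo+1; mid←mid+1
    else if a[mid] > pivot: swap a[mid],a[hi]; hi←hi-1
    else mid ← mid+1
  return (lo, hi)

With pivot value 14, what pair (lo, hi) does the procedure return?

lo=0 mid=0 hi=10
14=14: mid=1
13<14: swap(0,1), lo=1 mid=2 ⇒ [13,14,12,10,8,9,7,6,4,3,1]
12<14: swap(1,2), lo=2 mid=3 ⇒ [13,12,14,10,8,9,7,6,4,3,1]
10<14: swap(2,3), lo=3 mid=4 ⇒ [13,12,10,14,8,9,7,6,4,3,1]
8<14: swap(3,4), lo=4 mid=5 ⇒ [13,12,10,8,14,9,7,6,4,3,1]
9<14: swap(4,5), lo=5 mid=6 ⇒ [13,12,10,8,9,14,7,6,4,3,1]
7<14: swap(5,6), lo=6 mid=7 ⇒ [13,12,10,8,9,7,14,6,4,3,1]
6<14: swap(6,7), lo=7 mid=8 ⇒ [13,12,10,8,9,7,6,14,4,3,1]
4<14: swap(7,8), lo=8 mid=9 ⇒ [13,12,10,8,9,7,6,4,14,3,1]
3<14: swap(8,9), lo=9 mid=10 ⇒ [13,12,10,8,9,7,6,4,3,14,1]
1<14: swap(9,10), lo=10 mid=11 ⇒ [13,12,10,8,9,7,6,4,3,1,14]
done. lo=10 hi=10; a=[13,12,10,8,9,7,6,4,3,1,14]

(10, 10)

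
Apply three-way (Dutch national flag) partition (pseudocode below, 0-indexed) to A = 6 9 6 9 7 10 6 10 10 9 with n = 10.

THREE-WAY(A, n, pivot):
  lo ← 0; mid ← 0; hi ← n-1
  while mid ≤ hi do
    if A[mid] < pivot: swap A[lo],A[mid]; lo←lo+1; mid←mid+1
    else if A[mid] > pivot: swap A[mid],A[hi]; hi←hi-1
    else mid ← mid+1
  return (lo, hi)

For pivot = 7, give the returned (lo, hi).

(3, 3)

pivot = 7; lo=0, mid=0, hi=9
A[mid]=6<7: swap A[0],A[0]; lo=1,mid=1 → 6 9 6 9 7 10 6 10 10 9
A[mid]=9>7: swap A[1],A[9]; hi=8 → 6 9 6 9 7 10 6 10 10 9
A[mid]=9>7: swap A[1],A[8]; hi=7 → 6 10 6 9 7 10 6 10 9 9
A[mid]=10>7: swap A[1],A[7]; hi=6 → 6 10 6 9 7 10 6 10 9 9
A[mid]=10>7: swap A[1],A[6]; hi=5 → 6 6 6 9 7 10 10 10 9 9
A[mid]=6<7: swap A[1],A[1]; lo=2,mid=2 → 6 6 6 9 7 10 10 10 9 9
A[mid]=6<7: swap A[2],A[2]; lo=3,mid=3 → 6 6 6 9 7 10 10 10 9 9
A[mid]=9>7: swap A[3],A[5]; hi=4 → 6 6 6 10 7 9 10 10 9 9
A[mid]=10>7: swap A[3],A[4]; hi=3 → 6 6 6 7 10 9 10 10 9 9
A[mid]=7=7: mid=4
end: lo=3, hi=3; A = 6 6 6 7 10 9 10 10 9 9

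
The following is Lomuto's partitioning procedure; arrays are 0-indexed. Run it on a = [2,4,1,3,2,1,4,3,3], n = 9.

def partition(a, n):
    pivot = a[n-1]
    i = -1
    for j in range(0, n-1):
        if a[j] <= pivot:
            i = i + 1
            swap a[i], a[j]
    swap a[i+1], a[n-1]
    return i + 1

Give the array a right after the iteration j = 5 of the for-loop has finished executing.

[2,1,3,2,1,4,4,3,3]

pivot=3, i=-1
j=0: 2≤3, i=0, swap(0,0) ⇒ [2,4,1,3,2,1,4,3,3]
j=1: 4>3, skip
j=2: 1≤3, i=1, swap(1,2) ⇒ [2,1,4,3,2,1,4,3,3]
j=3: 3≤3, i=2, swap(2,3) ⇒ [2,1,3,4,2,1,4,3,3]
j=4: 2≤3, i=3, swap(3,4) ⇒ [2,1,3,2,4,1,4,3,3]
j=5: 1≤3, i=4, swap(4,5) ⇒ [2,1,3,2,1,4,4,3,3]
(after j=5) a = [2,1,3,2,1,4,4,3,3]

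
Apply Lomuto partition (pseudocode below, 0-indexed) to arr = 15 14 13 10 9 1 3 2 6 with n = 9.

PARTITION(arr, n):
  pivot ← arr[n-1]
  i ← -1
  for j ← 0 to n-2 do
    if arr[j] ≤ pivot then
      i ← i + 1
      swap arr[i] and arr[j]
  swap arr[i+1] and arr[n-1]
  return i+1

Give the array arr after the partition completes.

pivot = arr[8] = 6; i = -1
j=0: arr[0]=15 > 6 → no swap
j=1: arr[1]=14 > 6 → no swap
j=2: arr[2]=13 > 6 → no swap
j=3: arr[3]=10 > 6 → no swap
j=4: arr[4]=9 > 6 → no swap
j=5: arr[5]=1 ≤ 6 → i=0, swap arr[0],arr[5] → 1 14 13 10 9 15 3 2 6
j=6: arr[6]=3 ≤ 6 → i=1, swap arr[1],arr[6] → 1 3 13 10 9 15 14 2 6
j=7: arr[7]=2 ≤ 6 → i=2, swap arr[2],arr[7] → 1 3 2 10 9 15 14 13 6
final swap arr[3],arr[8] → 1 3 2 6 9 15 14 13 10; return 3

1 3 2 6 9 15 14 13 10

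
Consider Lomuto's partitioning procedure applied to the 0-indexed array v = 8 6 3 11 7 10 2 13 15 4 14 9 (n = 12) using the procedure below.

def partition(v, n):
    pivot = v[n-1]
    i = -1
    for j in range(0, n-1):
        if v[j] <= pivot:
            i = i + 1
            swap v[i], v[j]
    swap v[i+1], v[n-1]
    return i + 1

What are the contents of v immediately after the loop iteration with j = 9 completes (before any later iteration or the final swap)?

8 6 3 7 2 4 11 13 15 10 14 9

pivot=9, i=-1
j=0: 8≤9, i=0, swap(0,0) ⇒ 8 6 3 11 7 10 2 13 15 4 14 9
j=1: 6≤9, i=1, swap(1,1) ⇒ 8 6 3 11 7 10 2 13 15 4 14 9
j=2: 3≤9, i=2, swap(2,2) ⇒ 8 6 3 11 7 10 2 13 15 4 14 9
j=3: 11>9, skip
j=4: 7≤9, i=3, swap(3,4) ⇒ 8 6 3 7 11 10 2 13 15 4 14 9
j=5: 10>9, skip
j=6: 2≤9, i=4, swap(4,6) ⇒ 8 6 3 7 2 10 11 13 15 4 14 9
j=7: 13>9, skip
j=8: 15>9, skip
j=9: 4≤9, i=5, swap(5,9) ⇒ 8 6 3 7 2 4 11 13 15 10 14 9
(after j=9) v = 8 6 3 7 2 4 11 13 15 10 14 9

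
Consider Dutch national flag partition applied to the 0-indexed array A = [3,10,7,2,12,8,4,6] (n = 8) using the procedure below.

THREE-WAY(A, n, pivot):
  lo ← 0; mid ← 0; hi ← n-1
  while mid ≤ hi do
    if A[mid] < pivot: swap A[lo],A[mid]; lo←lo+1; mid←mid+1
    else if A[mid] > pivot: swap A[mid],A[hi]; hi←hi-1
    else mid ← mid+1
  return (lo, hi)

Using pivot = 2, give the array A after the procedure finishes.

pivot = 2; lo=0, mid=0, hi=7
A[mid]=3>2: swap A[0],A[7]; hi=6 → [6,10,7,2,12,8,4,3]
A[mid]=6>2: swap A[0],A[6]; hi=5 → [4,10,7,2,12,8,6,3]
A[mid]=4>2: swap A[0],A[5]; hi=4 → [8,10,7,2,12,4,6,3]
A[mid]=8>2: swap A[0],A[4]; hi=3 → [12,10,7,2,8,4,6,3]
A[mid]=12>2: swap A[0],A[3]; hi=2 → [2,10,7,12,8,4,6,3]
A[mid]=2=2: mid=1
A[mid]=10>2: swap A[1],A[2]; hi=1 → [2,7,10,12,8,4,6,3]
A[mid]=7>2: swap A[1],A[1]; hi=0 → [2,7,10,12,8,4,6,3]
end: lo=0, hi=0; A = [2,7,10,12,8,4,6,3]

[2,7,10,12,8,4,6,3]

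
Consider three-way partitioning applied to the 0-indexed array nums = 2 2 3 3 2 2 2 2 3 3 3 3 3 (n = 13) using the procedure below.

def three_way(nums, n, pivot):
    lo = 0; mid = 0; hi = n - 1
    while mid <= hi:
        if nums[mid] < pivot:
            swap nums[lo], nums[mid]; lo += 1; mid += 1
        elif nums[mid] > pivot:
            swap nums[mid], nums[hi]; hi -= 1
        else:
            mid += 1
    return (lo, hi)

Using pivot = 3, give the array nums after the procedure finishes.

pivot = 3; lo=0, mid=0, hi=12
nums[mid]=2<3: swap nums[0],nums[0]; lo=1,mid=1 → 2 2 3 3 2 2 2 2 3 3 3 3 3
nums[mid]=2<3: swap nums[1],nums[1]; lo=2,mid=2 → 2 2 3 3 2 2 2 2 3 3 3 3 3
nums[mid]=3=3: mid=3
nums[mid]=3=3: mid=4
nums[mid]=2<3: swap nums[2],nums[4]; lo=3,mid=5 → 2 2 2 3 3 2 2 2 3 3 3 3 3
nums[mid]=2<3: swap nums[3],nums[5]; lo=4,mid=6 → 2 2 2 2 3 3 2 2 3 3 3 3 3
nums[mid]=2<3: swap nums[4],nums[6]; lo=5,mid=7 → 2 2 2 2 2 3 3 2 3 3 3 3 3
nums[mid]=2<3: swap nums[5],nums[7]; lo=6,mid=8 → 2 2 2 2 2 2 3 3 3 3 3 3 3
nums[mid]=3=3: mid=9
nums[mid]=3=3: mid=10
nums[mid]=3=3: mid=11
nums[mid]=3=3: mid=12
nums[mid]=3=3: mid=13
end: lo=6, hi=12; nums = 2 2 2 2 2 2 3 3 3 3 3 3 3

2 2 2 2 2 2 3 3 3 3 3 3 3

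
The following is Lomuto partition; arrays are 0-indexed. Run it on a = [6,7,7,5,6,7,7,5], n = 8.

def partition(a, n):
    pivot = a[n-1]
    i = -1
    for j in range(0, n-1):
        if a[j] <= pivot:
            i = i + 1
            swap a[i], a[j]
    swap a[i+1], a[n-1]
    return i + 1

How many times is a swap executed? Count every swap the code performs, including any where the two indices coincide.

pivot=5, i=-1
j=0: 6>5, skip
j=1: 7>5, skip
j=2: 7>5, skip
j=3: 5≤5, i=0, swap(0,3) ⇒ [5,7,7,6,6,7,7,5]
j=4: 6>5, skip
j=5: 7>5, skip
j=6: 7>5, skip
swap(1,7) ⇒ [5,5,7,6,6,7,7,7]; return 1

2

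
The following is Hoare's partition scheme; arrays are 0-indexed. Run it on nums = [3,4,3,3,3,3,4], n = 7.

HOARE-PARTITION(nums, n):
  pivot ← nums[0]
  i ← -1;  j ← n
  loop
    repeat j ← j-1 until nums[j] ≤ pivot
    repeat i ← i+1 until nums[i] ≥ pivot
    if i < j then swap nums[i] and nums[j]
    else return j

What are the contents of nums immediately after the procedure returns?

pivot=3
j stops at 5 (3), i stops at 0 (3); swap ⇒ [3,4,3,3,3,3,4]
j stops at 4 (3), i stops at 1 (4); swap ⇒ [3,3,3,3,4,3,4]
j stops at 3 (3), i stops at 2 (3); swap ⇒ [3,3,3,3,4,3,4]
j stops at 2, i stops at 3; i≥j ⇒ return 2. nums=[3,3,3,3,4,3,4]

[3,3,3,3,4,3,4]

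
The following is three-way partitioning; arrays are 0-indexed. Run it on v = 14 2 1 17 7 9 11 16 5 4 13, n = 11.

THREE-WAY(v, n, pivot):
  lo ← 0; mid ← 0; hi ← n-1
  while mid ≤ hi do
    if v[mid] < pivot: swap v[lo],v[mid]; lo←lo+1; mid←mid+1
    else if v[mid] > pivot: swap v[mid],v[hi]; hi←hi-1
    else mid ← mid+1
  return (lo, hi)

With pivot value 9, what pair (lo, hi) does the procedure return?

(5, 5)

pivot = 9; lo=0, mid=0, hi=10
v[mid]=14>9: swap v[0],v[10]; hi=9 → 13 2 1 17 7 9 11 16 5 4 14
v[mid]=13>9: swap v[0],v[9]; hi=8 → 4 2 1 17 7 9 11 16 5 13 14
v[mid]=4<9: swap v[0],v[0]; lo=1,mid=1 → 4 2 1 17 7 9 11 16 5 13 14
v[mid]=2<9: swap v[1],v[1]; lo=2,mid=2 → 4 2 1 17 7 9 11 16 5 13 14
v[mid]=1<9: swap v[2],v[2]; lo=3,mid=3 → 4 2 1 17 7 9 11 16 5 13 14
v[mid]=17>9: swap v[3],v[8]; hi=7 → 4 2 1 5 7 9 11 16 17 13 14
v[mid]=5<9: swap v[3],v[3]; lo=4,mid=4 → 4 2 1 5 7 9 11 16 17 13 14
v[mid]=7<9: swap v[4],v[4]; lo=5,mid=5 → 4 2 1 5 7 9 11 16 17 13 14
v[mid]=9=9: mid=6
v[mid]=11>9: swap v[6],v[7]; hi=6 → 4 2 1 5 7 9 16 11 17 13 14
v[mid]=16>9: swap v[6],v[6]; hi=5 → 4 2 1 5 7 9 16 11 17 13 14
end: lo=5, hi=5; v = 4 2 1 5 7 9 16 11 17 13 14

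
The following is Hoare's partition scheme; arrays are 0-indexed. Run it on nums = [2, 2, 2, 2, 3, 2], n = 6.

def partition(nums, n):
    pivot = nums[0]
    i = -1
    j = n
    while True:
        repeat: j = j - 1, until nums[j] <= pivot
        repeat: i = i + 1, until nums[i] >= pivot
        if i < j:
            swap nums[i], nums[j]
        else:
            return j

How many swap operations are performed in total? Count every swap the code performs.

pivot=2
j stops at 5 (2), i stops at 0 (2); swap ⇒ [2, 2, 2, 2, 3, 2]
j stops at 3 (2), i stops at 1 (2); swap ⇒ [2, 2, 2, 2, 3, 2]
j stops at 2, i stops at 2; i≥j ⇒ return 2. nums=[2, 2, 2, 2, 3, 2]

2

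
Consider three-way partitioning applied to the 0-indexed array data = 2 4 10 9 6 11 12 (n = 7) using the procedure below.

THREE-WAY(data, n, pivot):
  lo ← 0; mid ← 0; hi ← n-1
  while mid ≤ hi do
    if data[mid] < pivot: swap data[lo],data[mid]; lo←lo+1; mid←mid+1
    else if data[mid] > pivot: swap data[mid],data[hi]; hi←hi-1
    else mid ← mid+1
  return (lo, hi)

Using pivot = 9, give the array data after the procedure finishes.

2 4 6 9 11 12 10

lo=0 mid=0 hi=6
2<9: swap(0,0), lo=1 mid=1 ⇒ 2 4 10 9 6 11 12
4<9: swap(1,1), lo=2 mid=2 ⇒ 2 4 10 9 6 11 12
10>9: swap(2,6), hi=5 ⇒ 2 4 12 9 6 11 10
12>9: swap(2,5), hi=4 ⇒ 2 4 11 9 6 12 10
11>9: swap(2,4), hi=3 ⇒ 2 4 6 9 11 12 10
6<9: swap(2,2), lo=3 mid=3 ⇒ 2 4 6 9 11 12 10
9=9: mid=4
done. lo=3 hi=3; data=2 4 6 9 11 12 10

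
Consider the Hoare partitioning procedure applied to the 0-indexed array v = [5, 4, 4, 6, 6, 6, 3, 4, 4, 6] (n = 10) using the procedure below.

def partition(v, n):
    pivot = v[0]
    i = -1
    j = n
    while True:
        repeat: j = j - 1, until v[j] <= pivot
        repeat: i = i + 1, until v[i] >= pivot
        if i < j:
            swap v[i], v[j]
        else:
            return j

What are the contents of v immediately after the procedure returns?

pivot = v[0] = 5; i = -1, j = 10
j→8 (v[8]=4≤5), i→0 (v[0]=5≥5); i<j, swap → [4, 4, 4, 6, 6, 6, 3, 4, 5, 6]
j→7 (v[7]=4≤5), i→3 (v[3]=6≥5); i<j, swap → [4, 4, 4, 4, 6, 6, 3, 6, 5, 6]
j→6 (v[6]=3≤5), i→4 (v[4]=6≥5); i<j, swap → [4, 4, 4, 4, 3, 6, 6, 6, 5, 6]
j→4, i→5; i≥j, return j=4. v = [4, 4, 4, 4, 3, 6, 6, 6, 5, 6]

[4, 4, 4, 4, 3, 6, 6, 6, 5, 6]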